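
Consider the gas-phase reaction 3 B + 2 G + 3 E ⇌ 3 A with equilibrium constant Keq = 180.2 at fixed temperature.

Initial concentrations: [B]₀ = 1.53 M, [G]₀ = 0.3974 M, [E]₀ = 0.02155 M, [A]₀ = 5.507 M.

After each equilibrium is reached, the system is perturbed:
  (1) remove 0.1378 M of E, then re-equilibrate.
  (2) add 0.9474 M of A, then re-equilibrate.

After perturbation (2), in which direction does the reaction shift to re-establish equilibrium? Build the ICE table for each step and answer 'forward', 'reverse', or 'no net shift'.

Direction: reverse

Q₀ = 2.9503e+07 vs Keq = 180.2 ⇒ Q>K, reverse
Step 1:
                   B          G          E          A
  Initial       1.53     0.3974    0.02155      5.507
  Change      0.5099     0.3399     0.5099    -0.5099
  Equil         2.04     0.7373     0.5314      4.997
  solve Keq expr → x = -0.17; check Q = 180.2
Then remove 0.1378 M of E.
Step 2:
                   B          G          E          A
  Initial       2.04     0.7373     0.3936      4.997
  Change     0.08419    0.05613    0.08419   -0.08419
  Equil        2.124     0.7934     0.4778      4.913
  solve Keq expr → x = -0.02806; check Q = 180.2
Then add 0.9474 M of A.
Step 3:
                   B          G          E          A
  Initial      2.124     0.7934     0.4778       5.86
  Change     0.05575    0.03716    0.05575   -0.05575
  Equil         2.18     0.8306     0.5336      5.805
  solve Keq expr → x = -0.01858; check Q = 180.2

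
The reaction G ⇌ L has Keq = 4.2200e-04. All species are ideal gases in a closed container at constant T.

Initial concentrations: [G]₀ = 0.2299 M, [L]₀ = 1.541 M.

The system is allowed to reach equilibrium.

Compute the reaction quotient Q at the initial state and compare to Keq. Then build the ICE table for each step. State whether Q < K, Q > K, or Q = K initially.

Q₀ = 6.703 vs Keq = 4.2200e-04 ⇒ Q>K, reverse
Step 1:
                    G           L
  init         0.2299       1.541
  Δ              1.54       -1.54
  eq             1.77  7.4700e-04
  solve Keq expr → x = -1.54; check Q = 4.2200e-04

Q₀ = 6.703; Q > K (proceeds reverse)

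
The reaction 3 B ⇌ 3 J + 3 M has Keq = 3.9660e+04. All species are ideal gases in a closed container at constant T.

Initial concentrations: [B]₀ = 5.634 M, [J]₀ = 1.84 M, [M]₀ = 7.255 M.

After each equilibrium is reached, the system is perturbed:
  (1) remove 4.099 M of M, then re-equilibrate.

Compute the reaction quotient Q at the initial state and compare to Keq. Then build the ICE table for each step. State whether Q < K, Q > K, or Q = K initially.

Q₀ = 13.3; Q < K (proceeds forward)

Q₀ = 13.3 vs Keq = 3.9660e+04 ⇒ Q<K, forward
Step 1:
                   B          J          M
  init         5.634       1.84      7.255
  Δ           -3.804      3.804      3.804
  eq            1.83      5.644      11.06
  solve Keq expr → x = 1.268; check Q = 3.9660e+04
Then remove 4.099 M of M.
Step 2:
                   B          J          M
  init          1.83      5.644       6.96
  Δ          -0.4902     0.4902     0.4902
  eq            1.34      6.134       7.45
  solve Keq expr → x = 0.1634; check Q = 3.9660e+04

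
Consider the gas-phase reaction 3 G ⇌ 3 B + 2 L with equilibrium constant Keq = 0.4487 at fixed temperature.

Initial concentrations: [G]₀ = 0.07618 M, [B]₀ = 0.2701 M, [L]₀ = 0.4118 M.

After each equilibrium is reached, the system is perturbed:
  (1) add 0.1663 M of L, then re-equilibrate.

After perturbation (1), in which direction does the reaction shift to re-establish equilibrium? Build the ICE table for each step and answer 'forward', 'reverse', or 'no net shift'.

Q₀ = 7.558 vs Keq = 0.4487 ⇒ Q>K, reverse
Step 1:
                  G         B         L
  init      0.07618    0.2701    0.4118
  Δ          0.0631   -0.0631  -0.04207
  eq         0.1393     0.207    0.3697
  solve Keq expr → x = -0.02103; check Q = 0.4487
Then add 0.1663 M of L.
Step 2:
                  G         B         L
  init       0.1393     0.207     0.536
  Δ          0.0196   -0.0196  -0.01307
  eq         0.1589    0.1874     0.523
  solve Keq expr → x = -0.006534; check Q = 0.4487

Direction: reverse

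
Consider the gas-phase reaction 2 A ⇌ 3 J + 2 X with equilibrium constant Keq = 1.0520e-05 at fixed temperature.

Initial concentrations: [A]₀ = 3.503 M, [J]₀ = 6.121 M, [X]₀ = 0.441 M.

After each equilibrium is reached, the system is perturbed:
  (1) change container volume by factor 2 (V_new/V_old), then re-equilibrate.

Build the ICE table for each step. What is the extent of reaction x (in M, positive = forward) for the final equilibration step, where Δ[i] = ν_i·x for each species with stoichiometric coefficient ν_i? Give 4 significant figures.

Q₀ = 3.635 vs Keq = 1.0520e-05 ⇒ Q>K, reverse
Step 1:
                    A           J           X
  I             3.503       6.121       0.441
  C              0.44       -0.66       -0.44
  E             3.943       5.461    0.001002
  solve Keq expr → x = -0.22; check Q = 1.0520e-05
Then change container volume by factor 2 (V_new/V_old).
Step 2:
                    A           J           X
  I             1.971       2.731  5.0107e-04
  C       -9.1444e-04    0.001372  9.1444e-04
  E             1.971       2.732    0.001416
  solve Keq expr → x = 4.5722e-04; check Q = 1.0520e-05

x = 4.5722e-04 M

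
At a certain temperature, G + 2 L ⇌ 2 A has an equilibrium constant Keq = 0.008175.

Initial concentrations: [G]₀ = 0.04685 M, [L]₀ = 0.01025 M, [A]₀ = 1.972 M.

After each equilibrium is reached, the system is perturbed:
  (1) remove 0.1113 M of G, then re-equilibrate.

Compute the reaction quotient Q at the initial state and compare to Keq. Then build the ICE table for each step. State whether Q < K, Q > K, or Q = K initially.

Q₀ = 7.9005e+05 vs Keq = 0.008175 ⇒ Q>K, reverse
Step 1:
                  G         L         A
  Initial   0.04685   0.01025     1.972
  Change     0.9056     1.811    -1.811
  Equil      0.9525     1.822    0.1607
  solve Keq expr → x = -0.9056; check Q = 0.008175
Then remove 0.1113 M of G.
Step 2:
                  G         L         A
  Initial    0.8412     1.822    0.1607
  Change   0.004292  0.008584 -0.008584
  Equil      0.8455      1.83    0.1521
  solve Keq expr → x = -0.004292; check Q = 0.008175

Q₀ = 7.9005e+05; Q > K (proceeds reverse)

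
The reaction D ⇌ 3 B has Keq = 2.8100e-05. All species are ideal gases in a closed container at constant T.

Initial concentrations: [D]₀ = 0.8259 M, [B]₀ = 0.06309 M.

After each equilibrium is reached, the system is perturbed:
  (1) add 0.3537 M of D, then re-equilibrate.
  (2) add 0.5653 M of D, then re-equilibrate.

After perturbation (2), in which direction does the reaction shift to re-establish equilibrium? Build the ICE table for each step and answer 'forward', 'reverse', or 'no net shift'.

Direction: forward

Q₀ = 3.0406e-04 vs Keq = 2.8100e-05 ⇒ Q>K, reverse
Step 1:
                  D         B
  Initial    0.8259   0.06309
  Change    0.01148  -0.03443
  Equil      0.8374   0.02866
  solve Keq expr → x = -0.01148; check Q = 2.8100e-05
Then add 0.3537 M of D.
Step 2:
                  D         B
  Initial     1.191   0.02866
  Change  -0.001187   0.00356
  Equil        1.19   0.03222
  solve Keq expr → x = 0.001187; check Q = 2.8100e-05
Then add 0.5653 M of D.
Step 3:
                  D         B
  Initial     1.755   0.03222
  Change  -0.001482  0.004446
  Equil       1.754   0.03666
  solve Keq expr → x = 0.001482; check Q = 2.8100e-05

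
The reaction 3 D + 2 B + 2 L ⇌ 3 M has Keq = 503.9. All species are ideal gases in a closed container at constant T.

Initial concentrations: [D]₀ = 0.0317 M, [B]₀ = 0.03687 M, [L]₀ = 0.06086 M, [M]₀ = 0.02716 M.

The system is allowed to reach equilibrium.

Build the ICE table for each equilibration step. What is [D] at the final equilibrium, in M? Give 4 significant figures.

[D]_eq = 0.04965 M

Q₀ = 1.2491e+05 vs Keq = 503.9 ⇒ Q>K, reverse
Step 1:
                   D          B          L          M
  Initial     0.0317    0.03687    0.06086    0.02716
  Change     0.01795    0.01197    0.01197   -0.01795
  Equil      0.04965    0.04884    0.07283   0.009207
  solve Keq expr → x = -0.005984; check Q = 503.9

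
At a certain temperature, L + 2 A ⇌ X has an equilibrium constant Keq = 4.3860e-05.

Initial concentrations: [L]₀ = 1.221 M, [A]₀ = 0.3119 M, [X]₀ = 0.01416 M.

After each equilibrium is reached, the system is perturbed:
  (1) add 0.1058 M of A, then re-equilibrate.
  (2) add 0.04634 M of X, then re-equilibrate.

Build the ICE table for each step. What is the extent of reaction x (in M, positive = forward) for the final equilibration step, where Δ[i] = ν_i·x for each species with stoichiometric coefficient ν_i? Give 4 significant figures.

Q₀ = 0.1192 vs Keq = 4.3860e-05 ⇒ Q>K, reverse
Step 1:
                  L         A         X
  Initial     1.221    0.3119   0.01416
  Change    0.01415   0.02831  -0.01415
  Equil       1.235    0.3402 6.2701e-06
  solve Keq expr → x = -0.01415; check Q = 4.3860e-05
Then add 0.1058 M of A.
Step 2:
                  L         A         X
  Initial     1.235     0.446 6.2701e-06
  Change  -4.5058e-06 -9.0116e-06 4.5058e-06
  Equil       1.235     0.446 1.0776e-05
  solve Keq expr → x = 4.5058e-06; check Q = 4.3860e-05
Then add 0.04634 M of X.
Step 3:
                  L         A         X
  Initial     1.235     0.446   0.04635
  Change    0.04633   0.09267  -0.04633
  Equil       1.281    0.5387 1.6309e-05
  solve Keq expr → x = -0.04633; check Q = 4.3860e-05

x = -0.04633 M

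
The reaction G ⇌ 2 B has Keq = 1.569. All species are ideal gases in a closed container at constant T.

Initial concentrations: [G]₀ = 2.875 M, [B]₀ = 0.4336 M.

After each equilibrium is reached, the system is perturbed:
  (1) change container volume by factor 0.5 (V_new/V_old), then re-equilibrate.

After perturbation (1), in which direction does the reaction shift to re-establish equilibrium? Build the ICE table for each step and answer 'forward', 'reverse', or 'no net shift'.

Q₀ = 0.06539 vs Keq = 1.569 ⇒ Q<K, forward
Step 1:
                  G         B
  init        2.875    0.4336
  Δ         -0.7057     1.411
  eq          2.169     1.845
  solve Keq expr → x = 0.7057; check Q = 1.569
Then change container volume by factor 0.5 (V_new/V_old).
Step 2:
                  G         B
  init        4.339      3.69
  Δ          0.4713   -0.9427
  eq           4.81     2.747
  solve Keq expr → x = -0.4713; check Q = 1.569

Direction: reverse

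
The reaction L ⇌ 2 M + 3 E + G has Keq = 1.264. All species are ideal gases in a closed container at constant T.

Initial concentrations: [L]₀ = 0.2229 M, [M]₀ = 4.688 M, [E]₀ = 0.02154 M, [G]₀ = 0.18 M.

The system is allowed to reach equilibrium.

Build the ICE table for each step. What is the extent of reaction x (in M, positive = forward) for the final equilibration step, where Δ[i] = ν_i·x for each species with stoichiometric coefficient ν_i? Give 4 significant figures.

x = 0.09135 M

Q₀ = 1.7737e-04 vs Keq = 1.264 ⇒ Q<K, forward
Step 1:
                   L          M          E          G
  init        0.2229      4.688    0.02154       0.18
  Δ         -0.09135     0.1827     0.2741    0.09135
  eq          0.1315      4.871     0.2956     0.2714
  solve Keq expr → x = 0.09135; check Q = 1.264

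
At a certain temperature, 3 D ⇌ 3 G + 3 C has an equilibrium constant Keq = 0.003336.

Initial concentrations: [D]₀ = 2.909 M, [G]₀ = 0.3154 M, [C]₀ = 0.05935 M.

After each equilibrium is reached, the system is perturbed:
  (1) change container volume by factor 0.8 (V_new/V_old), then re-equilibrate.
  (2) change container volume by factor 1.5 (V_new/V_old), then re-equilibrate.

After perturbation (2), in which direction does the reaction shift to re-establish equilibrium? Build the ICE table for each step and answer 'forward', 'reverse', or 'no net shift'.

Q₀ = 2.6645e-07 vs Keq = 0.003336 ⇒ Q<K, forward
Step 1:
                    D           G           C
  init          2.909      0.3154     0.05935
  Δ           -0.4341      0.4341      0.4341
  eq            2.475      0.7495      0.4934
  solve Keq expr → x = 0.1447; check Q = 0.003336
Then change container volume by factor 0.8 (V_new/V_old).
Step 2:
                    D           G           C
  init          3.094      0.9368      0.6168
  Δ            0.0708     -0.0708     -0.0708
  eq            3.164       0.866       0.546
  solve Keq expr → x = -0.0236; check Q = 0.003336
Then change container volume by factor 1.5 (V_new/V_old).
Step 3:
                    D           G           C
  init           2.11      0.5774       0.364
  Δ          -0.08906     0.08906     0.08906
  eq            2.021      0.6664       0.453
  solve Keq expr → x = 0.02969; check Q = 0.003336

Direction: forward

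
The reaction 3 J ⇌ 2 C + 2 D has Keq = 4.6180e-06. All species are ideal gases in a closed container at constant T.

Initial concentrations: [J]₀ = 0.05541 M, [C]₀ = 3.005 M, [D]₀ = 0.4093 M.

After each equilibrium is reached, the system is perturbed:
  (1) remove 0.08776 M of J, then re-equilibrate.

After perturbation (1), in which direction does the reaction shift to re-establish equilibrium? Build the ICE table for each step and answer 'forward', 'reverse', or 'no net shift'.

Direction: reverse

Q₀ = 8892 vs Keq = 4.6180e-06 ⇒ Q>K, reverse
Step 1:
                  J         C         D
  I         0.05541     3.005    0.4093
  C          0.6133   -0.4088   -0.4088
  E          0.6687     2.596 4.5261e-04
  solve Keq expr → x = -0.2044; check Q = 4.6180e-06
Then remove 0.08776 M of J.
Step 2:
                  J         C         D
  I          0.5809     2.596 4.5261e-04
  C       1.2897e-04 -8.5978e-05 -8.5978e-05
  E          0.5811     2.596 3.6663e-04
  solve Keq expr → x = -4.2989e-05; check Q = 4.6180e-06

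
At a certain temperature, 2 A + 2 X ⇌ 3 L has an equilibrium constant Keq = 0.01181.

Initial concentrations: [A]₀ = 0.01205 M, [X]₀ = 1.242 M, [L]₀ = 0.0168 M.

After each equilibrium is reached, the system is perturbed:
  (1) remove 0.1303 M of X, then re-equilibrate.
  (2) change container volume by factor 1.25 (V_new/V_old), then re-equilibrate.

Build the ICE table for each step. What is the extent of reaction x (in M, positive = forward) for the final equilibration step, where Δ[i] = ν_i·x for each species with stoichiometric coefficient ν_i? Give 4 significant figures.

Q₀ = 0.02117 vs Keq = 0.01181 ⇒ Q>K, reverse
Step 1:
                  A         X         L
  init      0.01205     1.242    0.0168
  Δ        0.001314  0.001314 -0.001971
  eq        0.01336     1.243   0.01483
  solve Keq expr → x = -6.5713e-04; check Q = 0.01181
Then remove 0.1303 M of X.
Step 2:
                  A         X         L
  init      0.01336     1.113   0.01483
  Δ       4.8142e-04 4.8142e-04 -7.2213e-04
  eq        0.01385     1.113   0.01411
  solve Keq expr → x = -2.4071e-04; check Q = 0.01181
Then change container volume by factor 1.25 (V_new/V_old).
Step 3:
                  A         X         L
  init      0.01108    0.8908   0.01129
  Δ       3.7890e-04 3.7890e-04 -5.6834e-04
  eq        0.01146    0.8912   0.01072
  solve Keq expr → x = -1.8945e-04; check Q = 0.01181

x = -1.8945e-04 M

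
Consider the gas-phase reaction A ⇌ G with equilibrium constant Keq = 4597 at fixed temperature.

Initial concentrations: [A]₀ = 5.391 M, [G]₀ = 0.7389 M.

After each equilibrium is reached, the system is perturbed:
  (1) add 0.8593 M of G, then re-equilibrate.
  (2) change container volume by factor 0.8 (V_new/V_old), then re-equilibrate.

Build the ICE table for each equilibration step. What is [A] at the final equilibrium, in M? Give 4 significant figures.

Q₀ = 0.1371 vs Keq = 4597 ⇒ Q<K, forward
Step 1:
                  A         G
  Initial     5.391    0.7389
  Change      -5.39      5.39
  Equil    0.001333     6.129
  solve Keq expr → x = 5.39; check Q = 4597
Then add 0.8593 M of G.
Step 2:
                  A         G
  Initial  0.001333     6.988
  Change  1.8689e-04 -1.8689e-04
  Equil     0.00152     6.988
  solve Keq expr → x = -1.8689e-04; check Q = 4597
Then change container volume by factor 0.8 (V_new/V_old).
Step 3:
                  A         G
  Initial    0.0019     8.735
  Change          0         0
  Equil      0.0019     8.735
  solve Keq expr → x = 0; check Q = 4597

[A]_eq = 0.0019 M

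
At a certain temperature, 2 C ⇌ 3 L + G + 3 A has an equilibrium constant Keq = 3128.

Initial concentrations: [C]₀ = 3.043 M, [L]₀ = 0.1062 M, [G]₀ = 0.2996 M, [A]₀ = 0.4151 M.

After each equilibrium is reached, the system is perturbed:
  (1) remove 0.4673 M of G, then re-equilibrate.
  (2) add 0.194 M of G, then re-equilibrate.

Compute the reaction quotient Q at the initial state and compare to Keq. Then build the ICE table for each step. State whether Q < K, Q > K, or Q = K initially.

Q₀ = 2.7718e-06; Q < K (proceeds forward)

Q₀ = 2.7718e-06 vs Keq = 3128 ⇒ Q<K, forward
Step 1:
                  C         L         G         A
  I           3.043    0.1062    0.2996    0.4151
  C          -2.153      3.23     1.077      3.23
  E          0.8896     3.336     1.376     3.645
  solve Keq expr → x = 1.077; check Q = 3128
Then remove 0.4673 M of G.
Step 2:
                  C         L         G         A
  I          0.8896     3.336     0.909     3.645
  C        -0.07638    0.1146   0.03819    0.1146
  E          0.8132     3.451    0.9472      3.76
  solve Keq expr → x = 0.03819; check Q = 3128
Then add 0.194 M of G.
Step 3:
                  C         L         G         A
  I          0.8132     3.451     1.141      3.76
  C          0.0347  -0.05206  -0.01735  -0.05206
  E          0.8479     3.399     1.124     3.708
  solve Keq expr → x = -0.01735; check Q = 3128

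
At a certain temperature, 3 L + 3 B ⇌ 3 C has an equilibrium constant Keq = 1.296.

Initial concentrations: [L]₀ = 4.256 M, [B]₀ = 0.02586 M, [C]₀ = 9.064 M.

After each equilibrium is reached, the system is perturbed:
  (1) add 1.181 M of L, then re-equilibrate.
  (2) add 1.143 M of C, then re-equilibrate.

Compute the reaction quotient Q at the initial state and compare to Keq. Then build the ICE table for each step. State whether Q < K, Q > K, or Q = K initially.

Q₀ = 5.5856e+05 vs Keq = 1.296 ⇒ Q>K, reverse
Step 1:
                  L         B         C
  Initial     4.256   0.02586     9.064
  Change      1.268     1.268    -1.268
  Equil       5.524     1.294     7.796
  solve Keq expr → x = -0.4228; check Q = 1.296
Then add 1.181 M of L.
Step 2:
                  L         B         C
  Initial     6.705     1.294     7.796
  Change    -0.1748   -0.1748    0.1748
  Equil       6.531     1.119      7.97
  solve Keq expr → x = 0.05828; check Q = 1.296
Then add 1.143 M of C.
Step 3:
                  L         B         C
  Initial     6.531     1.119     9.113
  Change     0.1207    0.1207   -0.1207
  Equil       6.651      1.24     8.993
  solve Keq expr → x = -0.04022; check Q = 1.296

Q₀ = 5.5856e+05; Q > K (proceeds reverse)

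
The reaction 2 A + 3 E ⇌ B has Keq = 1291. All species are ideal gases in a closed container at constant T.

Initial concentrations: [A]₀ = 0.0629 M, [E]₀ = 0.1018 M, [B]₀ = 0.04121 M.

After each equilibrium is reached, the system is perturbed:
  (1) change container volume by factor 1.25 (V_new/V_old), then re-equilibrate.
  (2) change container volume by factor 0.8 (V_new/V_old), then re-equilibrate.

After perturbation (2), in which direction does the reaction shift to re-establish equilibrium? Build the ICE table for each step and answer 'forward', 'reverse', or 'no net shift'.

Q₀ = 9873 vs Keq = 1291 ⇒ Q>K, reverse
Step 1:
                  A         E         B
  init       0.0629    0.1018   0.04121
  Δ         0.02587    0.0388  -0.01293
  eq        0.08877    0.1406   0.02828
  solve Keq expr → x = -0.01293; check Q = 1291
Then change container volume by factor 1.25 (V_new/V_old).
Step 2:
                  A         E         B
  init      0.07101    0.1125   0.02262
  Δ         0.01004   0.01506 -0.005021
  eq        0.08106    0.1275    0.0176
  solve Keq expr → x = -0.005021; check Q = 1291
Then change container volume by factor 0.8 (V_new/V_old).
Step 3:
                  A         E         B
  init       0.1013    0.1594     0.022
  Δ        -0.01255  -0.01883  0.006277
  eq        0.08877    0.1406   0.02828
  solve Keq expr → x = 0.006277; check Q = 1291

Direction: forward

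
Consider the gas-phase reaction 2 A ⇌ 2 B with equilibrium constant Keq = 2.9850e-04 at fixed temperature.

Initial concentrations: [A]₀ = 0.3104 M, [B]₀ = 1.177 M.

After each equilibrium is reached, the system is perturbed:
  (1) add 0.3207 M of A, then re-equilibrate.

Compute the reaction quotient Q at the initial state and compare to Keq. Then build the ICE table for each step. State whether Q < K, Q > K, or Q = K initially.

Q₀ = 14.38; Q > K (proceeds reverse)

Q₀ = 14.38 vs Keq = 2.9850e-04 ⇒ Q>K, reverse
Step 1:
                   A          B
  I           0.3104      1.177
  C            1.152     -1.152
  E            1.462    0.02526
  solve Keq expr → x = -0.5759; check Q = 2.9850e-04
Then add 0.3207 M of A.
Step 2:
                   A          B
  I            1.783    0.02526
  C        -0.005447   0.005447
  E            1.777    0.03071
  solve Keq expr → x = 0.002723; check Q = 2.9850e-04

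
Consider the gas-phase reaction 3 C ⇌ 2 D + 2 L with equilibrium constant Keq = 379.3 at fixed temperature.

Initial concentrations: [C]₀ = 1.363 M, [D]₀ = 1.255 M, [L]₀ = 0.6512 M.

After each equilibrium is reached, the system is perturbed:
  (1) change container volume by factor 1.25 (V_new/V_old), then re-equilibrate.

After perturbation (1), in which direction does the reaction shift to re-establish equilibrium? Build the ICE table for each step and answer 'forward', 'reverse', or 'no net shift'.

Direction: forward

Q₀ = 0.2638 vs Keq = 379.3 ⇒ Q<K, forward
Step 1:
                    C           D           L
  init          1.363       1.255      0.6512
  Δ            -1.093      0.7285      0.7285
  eq           0.2703       1.983        1.38
  solve Keq expr → x = 0.3642; check Q = 379.3
Then change container volume by factor 1.25 (V_new/V_old).
Step 2:
                    C           D           L
  init         0.2162       1.587       1.104
  Δ          -0.01363    0.009086    0.009086
  eq           0.2026       1.596       1.113
  solve Keq expr → x = 0.004543; check Q = 379.3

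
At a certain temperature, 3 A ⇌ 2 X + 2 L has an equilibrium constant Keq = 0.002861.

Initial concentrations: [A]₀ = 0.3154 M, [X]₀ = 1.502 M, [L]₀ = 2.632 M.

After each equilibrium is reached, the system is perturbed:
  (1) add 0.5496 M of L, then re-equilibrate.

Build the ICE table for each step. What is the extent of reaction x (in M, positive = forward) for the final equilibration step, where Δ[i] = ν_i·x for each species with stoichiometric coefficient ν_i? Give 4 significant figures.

Q₀ = 498.1 vs Keq = 0.002861 ⇒ Q>K, reverse
Step 1:
                    A           X           L
  I            0.3154       1.502       2.632
  C             2.028      -1.352      -1.352
  E             2.344      0.1499        1.28
  solve Keq expr → x = -0.676; check Q = 0.002861
Then add 0.5496 M of L.
Step 2:
                    A           X           L
  I             2.344      0.1499        1.83
  C           0.05813    -0.03876    -0.03876
  E             2.402      0.1112       1.791
  solve Keq expr → x = -0.01938; check Q = 0.002861

x = -0.01938 M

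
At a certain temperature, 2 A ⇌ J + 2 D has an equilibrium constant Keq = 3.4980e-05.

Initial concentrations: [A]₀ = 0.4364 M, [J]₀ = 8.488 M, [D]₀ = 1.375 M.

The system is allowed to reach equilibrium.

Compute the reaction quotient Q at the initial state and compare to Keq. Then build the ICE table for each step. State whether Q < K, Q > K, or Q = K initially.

Q₀ = 84.26; Q > K (proceeds reverse)

Q₀ = 84.26 vs Keq = 3.4980e-05 ⇒ Q>K, reverse
Step 1:
                   A          J          D
  I           0.4364      8.488      1.375
  C            1.371    -0.6856     -1.371
  E            1.808      7.802   0.003827
  solve Keq expr → x = -0.6856; check Q = 3.4980e-05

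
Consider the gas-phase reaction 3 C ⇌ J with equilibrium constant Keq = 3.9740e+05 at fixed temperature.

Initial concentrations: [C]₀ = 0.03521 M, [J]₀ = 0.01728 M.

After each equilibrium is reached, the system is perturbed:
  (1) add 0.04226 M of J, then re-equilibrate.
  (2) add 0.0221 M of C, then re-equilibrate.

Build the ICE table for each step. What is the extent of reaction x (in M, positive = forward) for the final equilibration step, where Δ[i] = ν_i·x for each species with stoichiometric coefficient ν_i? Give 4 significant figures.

Q₀ = 395.9 vs Keq = 3.9740e+05 ⇒ Q<K, forward
Step 1:
                    C           J
  Initial     0.03521     0.01728
  Change      -0.0311     0.01037
  Equil      0.004113     0.02765
  solve Keq expr → x = 0.01037; check Q = 3.9740e+05
Then add 0.04226 M of J.
Step 2:
                    C           J
  Initial    0.004113     0.06991
  Change     0.001477 -4.9238e-04
  Equil       0.00559     0.06941
  solve Keq expr → x = -4.9238e-04; check Q = 3.9740e+05
Then add 0.0221 M of C.
Step 3:
                    C           J
  Initial     0.02769     0.06941
  Change     -0.02191    0.007303
  Equil      0.005779     0.07672
  solve Keq expr → x = 0.007303; check Q = 3.9740e+05

x = 0.007303 M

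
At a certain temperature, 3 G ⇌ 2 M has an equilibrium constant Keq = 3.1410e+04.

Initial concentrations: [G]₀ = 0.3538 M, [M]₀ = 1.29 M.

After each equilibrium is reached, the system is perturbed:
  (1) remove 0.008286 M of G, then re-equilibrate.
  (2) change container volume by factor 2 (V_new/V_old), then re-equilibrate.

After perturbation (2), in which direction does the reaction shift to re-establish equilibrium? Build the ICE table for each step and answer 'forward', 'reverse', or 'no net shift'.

Q₀ = 37.58 vs Keq = 3.1410e+04 ⇒ Q<K, forward
Step 1:
                    G           M
  I            0.3538        1.29
  C           -0.3123      0.2082
  E            0.0415       1.498
  solve Keq expr → x = 0.1041; check Q = 3.1410e+04
Then remove 0.008286 M of G.
Step 2:
                    G           M
  I           0.03321       1.498
  C          0.008185   -0.005457
  E            0.0414       1.493
  solve Keq expr → x = -0.002728; check Q = 3.1410e+04
Then change container volume by factor 2 (V_new/V_old).
Step 3:
                    G           M
  I            0.0207      0.7464
  C          0.005298   -0.003532
  E             0.026      0.7428
  solve Keq expr → x = -0.001766; check Q = 3.1410e+04

Direction: reverse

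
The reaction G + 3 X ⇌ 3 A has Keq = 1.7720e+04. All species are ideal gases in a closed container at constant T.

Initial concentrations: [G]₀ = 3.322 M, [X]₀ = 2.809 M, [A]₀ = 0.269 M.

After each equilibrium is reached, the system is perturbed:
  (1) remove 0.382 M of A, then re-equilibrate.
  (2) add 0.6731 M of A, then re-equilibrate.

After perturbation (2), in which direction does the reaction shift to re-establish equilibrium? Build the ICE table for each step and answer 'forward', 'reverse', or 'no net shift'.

Q₀ = 2.6436e-04 vs Keq = 1.7720e+04 ⇒ Q<K, forward
Step 1:
                   G          X          A
  init         3.322      2.809      0.269
  Δ          -0.9078     -2.723      2.723
  eq           2.414    0.08556      2.992
  solve Keq expr → x = 0.9078; check Q = 1.7720e+04
Then remove 0.382 M of A.
Step 2:
                   G          X          A
  init         2.414    0.08556       2.61
  Δ        -0.003528   -0.01058    0.01058
  eq           2.411    0.07498      2.621
  solve Keq expr → x = 0.003528; check Q = 1.7720e+04
Then add 0.6731 M of A.
Step 3:
                   G          X          A
  init         2.411    0.07498      3.294
  Δ         0.006214    0.01864   -0.01864
  eq           2.417    0.09362      3.275
  solve Keq expr → x = -0.006214; check Q = 1.7720e+04

Direction: reverse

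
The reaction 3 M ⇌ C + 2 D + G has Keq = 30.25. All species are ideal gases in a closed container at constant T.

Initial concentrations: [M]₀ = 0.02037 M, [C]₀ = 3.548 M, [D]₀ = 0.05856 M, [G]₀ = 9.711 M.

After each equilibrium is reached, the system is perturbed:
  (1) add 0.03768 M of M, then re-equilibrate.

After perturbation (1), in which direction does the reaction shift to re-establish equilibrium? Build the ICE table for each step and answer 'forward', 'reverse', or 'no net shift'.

Direction: forward

Q₀ = 1.3979e+04 vs Keq = 30.25 ⇒ Q>K, reverse
Step 1:
                    M           C           D           G
  I           0.02037       3.548     0.05856       9.711
  C            0.0573     -0.0191     -0.0382     -0.0191
  E           0.07767       3.529     0.02036       9.692
  solve Keq expr → x = -0.0191; check Q = 30.25
Then add 0.03768 M of M.
Step 2:
                    M           C           D           G
  I            0.1154       3.529     0.02036       9.692
  C          -0.01456    0.004854    0.009707    0.004854
  E            0.1008       3.534     0.03007       9.697
  solve Keq expr → x = 0.004854; check Q = 30.25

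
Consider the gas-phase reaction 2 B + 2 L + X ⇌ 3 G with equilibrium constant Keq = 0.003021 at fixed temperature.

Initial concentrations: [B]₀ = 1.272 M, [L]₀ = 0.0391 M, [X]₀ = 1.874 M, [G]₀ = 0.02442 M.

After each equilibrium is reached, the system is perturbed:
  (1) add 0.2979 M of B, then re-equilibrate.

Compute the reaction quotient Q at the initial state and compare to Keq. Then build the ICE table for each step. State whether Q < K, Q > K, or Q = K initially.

Q₀ = 0.003142 vs Keq = 0.003021 ⇒ Q>K, reverse
Step 1:
                   B          L          X          G
  init         1.272     0.0391      1.874    0.02442
  Δ       1.6430e-04 1.6430e-04 8.2149e-05 -2.4645e-04
  eq           1.272    0.03926      1.874    0.02417
  solve Keq expr → x = -8.2149e-05; check Q = 0.003021
Then add 0.2979 M of B.
Step 2:
                   B          L          X          G
  init          1.57    0.03926      1.874    0.02417
  Δ        -0.001829  -0.001829 -9.1466e-04   0.002744
  eq           1.568    0.03743      1.873    0.02692
  solve Keq expr → x = 9.1466e-04; check Q = 0.003021

Q₀ = 0.003142; Q > K (proceeds reverse)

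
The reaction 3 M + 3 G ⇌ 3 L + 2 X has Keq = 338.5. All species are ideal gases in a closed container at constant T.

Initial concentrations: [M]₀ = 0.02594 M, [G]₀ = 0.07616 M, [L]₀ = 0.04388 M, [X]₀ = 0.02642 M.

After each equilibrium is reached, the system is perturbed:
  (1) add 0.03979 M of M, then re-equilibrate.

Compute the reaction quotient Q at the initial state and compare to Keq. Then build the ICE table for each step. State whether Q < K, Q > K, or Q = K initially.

Q₀ = 7.648 vs Keq = 338.5 ⇒ Q<K, forward
Step 1:
                   M          G          L          X
  I          0.02594    0.07616    0.04388    0.02642
  C         -0.01244   -0.01244    0.01244   0.008295
  E           0.0135    0.06372    0.05632    0.03472
  solve Keq expr → x = 0.004148; check Q = 338.5
Then add 0.03979 M of M.
Step 2:
                   M          G          L          X
  I          0.05329    0.06372    0.05632    0.03472
  C         -0.02007   -0.02007    0.02007    0.01338
  E          0.03322    0.04365    0.07639     0.0481
  solve Keq expr → x = 0.006691; check Q = 338.5

Q₀ = 7.648; Q < K (proceeds forward)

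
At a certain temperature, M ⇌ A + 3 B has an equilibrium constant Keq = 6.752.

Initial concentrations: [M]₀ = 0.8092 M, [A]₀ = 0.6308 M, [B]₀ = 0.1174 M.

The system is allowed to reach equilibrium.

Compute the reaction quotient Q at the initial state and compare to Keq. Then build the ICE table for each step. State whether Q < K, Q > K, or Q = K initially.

Q₀ = 0.001261 vs Keq = 6.752 ⇒ Q<K, forward
Step 1:
                  M         A         B
  Initial    0.8092    0.6308    0.1174
  Change    -0.4156    0.4156     1.247
  Equil      0.3936     1.046     1.364
  solve Keq expr → x = 0.4156; check Q = 6.752

Q₀ = 0.001261; Q < K (proceeds forward)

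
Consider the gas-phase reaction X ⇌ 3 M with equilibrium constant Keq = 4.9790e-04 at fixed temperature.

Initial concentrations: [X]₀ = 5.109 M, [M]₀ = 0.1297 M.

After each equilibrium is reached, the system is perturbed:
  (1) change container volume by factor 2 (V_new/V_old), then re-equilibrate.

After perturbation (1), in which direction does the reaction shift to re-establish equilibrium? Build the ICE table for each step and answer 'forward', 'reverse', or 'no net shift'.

Q₀ = 4.2706e-04 vs Keq = 4.9790e-04 ⇒ Q<K, forward
Step 1:
                   X          M
  I            5.109     0.1297
  C        -0.002263   0.006788
  E            5.107     0.1365
  solve Keq expr → x = 0.002263; check Q = 4.9790e-04
Then change container volume by factor 2 (V_new/V_old).
Step 2:
                   X          M
  I            2.553    0.06824
  C          -0.0133     0.0399
  E             2.54     0.1081
  solve Keq expr → x = 0.0133; check Q = 4.9790e-04

Direction: forward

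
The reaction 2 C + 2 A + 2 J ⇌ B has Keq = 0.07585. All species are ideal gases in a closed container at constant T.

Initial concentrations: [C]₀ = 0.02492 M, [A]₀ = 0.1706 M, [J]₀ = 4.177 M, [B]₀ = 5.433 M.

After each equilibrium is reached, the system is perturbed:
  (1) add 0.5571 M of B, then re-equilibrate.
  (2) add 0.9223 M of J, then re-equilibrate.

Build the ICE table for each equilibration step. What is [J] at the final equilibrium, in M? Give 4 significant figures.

[J]_eq = 6.175 M

Q₀ = 1.7229e+04 vs Keq = 0.07585 ⇒ Q>K, reverse
Step 1:
                    C           A           J           B
  I           0.02492      0.1706       4.177       5.433
  C             1.133       1.133       1.133     -0.5663
  E             1.158       1.303        5.31       4.867
  solve Keq expr → x = -0.5663; check Q = 0.07585
Then add 0.5571 M of B.
Step 2:
                    C           A           J           B
  I             1.158       1.303        5.31       5.424
  C           0.02936     0.02936     0.02936    -0.01468
  E             1.187       1.333       5.339       5.409
  solve Keq expr → x = -0.01468; check Q = 0.07585
Then add 0.9223 M of J.
Step 3:
                    C           A           J           B
  I             1.187       1.333       6.261       5.409
  C          -0.08581    -0.08581    -0.08581      0.0429
  E             1.101       1.247       6.175       5.452
  solve Keq expr → x = 0.0429; check Q = 0.07585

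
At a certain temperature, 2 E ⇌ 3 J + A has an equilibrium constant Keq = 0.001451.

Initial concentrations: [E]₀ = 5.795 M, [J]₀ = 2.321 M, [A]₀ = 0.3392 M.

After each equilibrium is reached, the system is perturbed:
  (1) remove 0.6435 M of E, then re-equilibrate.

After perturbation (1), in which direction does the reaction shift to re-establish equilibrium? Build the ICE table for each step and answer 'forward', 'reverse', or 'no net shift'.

Q₀ = 0.1263 vs Keq = 0.001451 ⇒ Q>K, reverse
Step 1:
                    E           J           A
  Initial       5.795       2.321      0.3392
  Change       0.6321     -0.9481      -0.316
  Equil         6.427       1.373     0.02316
  solve Keq expr → x = -0.316; check Q = 0.001451
Then remove 0.6435 M of E.
Step 2:
                    E           J           A
  Initial       5.784       1.373     0.02316
  Change     0.007741    -0.01161    -0.00387
  Equil         5.791       1.361     0.01929
  solve Keq expr → x = -0.00387; check Q = 0.001451

Direction: reverse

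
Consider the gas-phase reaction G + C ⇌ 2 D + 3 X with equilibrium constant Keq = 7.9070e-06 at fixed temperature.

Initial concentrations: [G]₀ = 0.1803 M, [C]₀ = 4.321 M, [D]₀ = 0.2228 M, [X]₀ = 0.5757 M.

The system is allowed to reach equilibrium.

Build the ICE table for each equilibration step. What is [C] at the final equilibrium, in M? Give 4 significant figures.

Q₀ = 0.01216 vs Keq = 7.9070e-06 ⇒ Q>K, reverse
Step 1:
                    G           C           D           X
  I            0.1803       4.321      0.2228      0.5757
  C            0.1005      0.1005      -0.201     -0.3015
  E            0.2808       4.421     0.02182      0.2742
  solve Keq expr → x = -0.1005; check Q = 7.9070e-06

[C]_eq = 4.421 M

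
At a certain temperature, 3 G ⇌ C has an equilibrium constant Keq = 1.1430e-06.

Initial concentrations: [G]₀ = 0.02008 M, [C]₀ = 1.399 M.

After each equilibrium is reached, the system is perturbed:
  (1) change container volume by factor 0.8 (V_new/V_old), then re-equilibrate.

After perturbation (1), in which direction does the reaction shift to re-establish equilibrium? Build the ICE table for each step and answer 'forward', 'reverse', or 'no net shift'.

Direction: forward

Q₀ = 1.7279e+05 vs Keq = 1.1430e-06 ⇒ Q>K, reverse
Step 1:
                   G          C
  I          0.02008      1.399
  C            4.197     -1.399
  E            4.217 8.5704e-05
  solve Keq expr → x = -1.399; check Q = 1.1430e-06
Then change container volume by factor 0.8 (V_new/V_old).
Step 2:
                   G          C
  I            5.271 1.0713e-04
  C       -1.8073e-04 6.0244e-05
  E            5.271 1.6737e-04
  solve Keq expr → x = 6.0244e-05; check Q = 1.1430e-06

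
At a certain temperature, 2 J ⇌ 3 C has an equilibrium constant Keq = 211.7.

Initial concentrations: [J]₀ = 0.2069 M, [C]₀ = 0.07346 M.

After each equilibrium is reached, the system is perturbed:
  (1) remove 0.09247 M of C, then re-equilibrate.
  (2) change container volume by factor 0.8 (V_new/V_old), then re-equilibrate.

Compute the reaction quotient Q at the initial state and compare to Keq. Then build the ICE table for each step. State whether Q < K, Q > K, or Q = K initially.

Q₀ = 0.00926 vs Keq = 211.7 ⇒ Q<K, forward
Step 1:
                    J           C
  Initial      0.2069     0.07346
  Change       -0.192       0.288
  Equil       0.01493      0.3614
  solve Keq expr → x = 0.09598; check Q = 211.7
Then remove 0.09247 M of C.
Step 2:
                    J           C
  Initial     0.01493      0.2689
  Change    -0.004948    0.007421
  Equil      0.009985      0.2764
  solve Keq expr → x = 0.002474; check Q = 211.7
Then change container volume by factor 0.8 (V_new/V_old).
Step 3:
                    J           C
  Initial     0.01248      0.3455
  Change     0.001351   -0.002026
  Equil       0.01383      0.3434
  solve Keq expr → x = -6.7533e-04; check Q = 211.7

Q₀ = 0.00926; Q < K (proceeds forward)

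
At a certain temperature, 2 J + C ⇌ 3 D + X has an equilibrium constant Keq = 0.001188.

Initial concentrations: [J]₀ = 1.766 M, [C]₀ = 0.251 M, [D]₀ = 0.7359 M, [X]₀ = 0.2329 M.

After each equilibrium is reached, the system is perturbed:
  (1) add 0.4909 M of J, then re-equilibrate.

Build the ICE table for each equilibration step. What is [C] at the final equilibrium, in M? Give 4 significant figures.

Q₀ = 0.1186 vs Keq = 0.001188 ⇒ Q>K, reverse
Step 1:
                    J           C           D           X
  init          1.766       0.251      0.7359      0.2329
  Δ             0.298       0.149      -0.447      -0.149
  eq            2.064         0.4      0.2889     0.08391
  solve Keq expr → x = -0.149; check Q = 0.001188
Then add 0.4909 M of J.
Step 2:
                    J           C           D           X
  init          2.555         0.4      0.2889     0.08391
  Δ          -0.01892   -0.009461     0.02838    0.009461
  eq            2.536      0.3905      0.3173     0.09338
  solve Keq expr → x = 0.009461; check Q = 0.001188

[C]_eq = 0.3905 M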